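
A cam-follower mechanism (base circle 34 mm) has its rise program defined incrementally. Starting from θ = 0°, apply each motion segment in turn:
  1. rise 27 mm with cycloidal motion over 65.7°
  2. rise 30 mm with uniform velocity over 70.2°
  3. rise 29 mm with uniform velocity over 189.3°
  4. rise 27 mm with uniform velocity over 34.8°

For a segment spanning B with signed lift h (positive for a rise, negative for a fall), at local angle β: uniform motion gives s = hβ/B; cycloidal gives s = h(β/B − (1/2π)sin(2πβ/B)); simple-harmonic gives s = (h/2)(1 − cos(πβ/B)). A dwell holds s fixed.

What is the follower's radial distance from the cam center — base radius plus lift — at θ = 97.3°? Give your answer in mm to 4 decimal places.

seg 1 [0°–65.7°] cycloidal, h=27: full span → s += 27 → s = 27.0000
seg 2 [65.7°–135.9°] uniform, h=30: θ=97.3° here. β=31.6, B=70.2. 30·31.6/70.2 = 13.5043 → s = 40.5043
radial distance = base radius + s = 34 + 40.5043 = 74.5043

74.5043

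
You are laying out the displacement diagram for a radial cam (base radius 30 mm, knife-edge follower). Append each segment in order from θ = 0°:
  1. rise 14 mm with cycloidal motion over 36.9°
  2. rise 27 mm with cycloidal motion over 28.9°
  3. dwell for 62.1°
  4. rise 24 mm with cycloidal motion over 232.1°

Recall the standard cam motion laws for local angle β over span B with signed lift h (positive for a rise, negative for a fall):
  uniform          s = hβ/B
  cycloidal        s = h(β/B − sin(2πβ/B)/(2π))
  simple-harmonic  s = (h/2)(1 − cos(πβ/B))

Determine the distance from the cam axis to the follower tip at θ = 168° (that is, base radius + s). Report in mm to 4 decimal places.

seg 1 [0°–36.9°] cycloidal, h=14: full span → s += 14 → s = 14.0000
seg 2 [36.9°–65.8°] cycloidal, h=27: full span → s += 27 → s = 41.0000
seg 3 [65.8°–127.9°] dwell: s stays 41.0000
seg 4 [127.9°–360°] cycloidal, h=24: θ=168° here. β=40.1, B=232.1. 24·(0.1728 − sin(2π·0.1728)/(2π)) = 0.7677 → s = 41.7677
radial distance = base radius + s = 30 + 41.7677 = 71.7677

71.7677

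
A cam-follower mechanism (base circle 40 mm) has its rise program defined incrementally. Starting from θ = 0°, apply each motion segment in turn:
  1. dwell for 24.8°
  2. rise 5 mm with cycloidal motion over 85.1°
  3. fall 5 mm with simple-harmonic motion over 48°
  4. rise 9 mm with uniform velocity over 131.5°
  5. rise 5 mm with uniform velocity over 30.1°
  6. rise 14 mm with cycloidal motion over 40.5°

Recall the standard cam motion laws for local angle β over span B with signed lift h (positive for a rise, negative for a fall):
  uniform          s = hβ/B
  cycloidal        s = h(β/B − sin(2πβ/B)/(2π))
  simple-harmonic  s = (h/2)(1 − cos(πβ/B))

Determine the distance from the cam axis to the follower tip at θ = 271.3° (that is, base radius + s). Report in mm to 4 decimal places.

seg 1 [0°–24.8°] dwell: s stays 0.0000
seg 2 [24.8°–109.9°] cycloidal, h=5: full span → s += 5 → s = 5.0000
seg 3 [109.9°–157.9°] simple-harmonic, h=-5: full span → s += -5 → s = 0.0000
seg 4 [157.9°–289.4°] uniform, h=9: θ=271.3° here. β=113.4, B=131.5. 9·113.4/131.5 = 7.7612 → s = 7.7612
radial distance = base radius + s = 40 + 7.7612 = 47.7612

47.7612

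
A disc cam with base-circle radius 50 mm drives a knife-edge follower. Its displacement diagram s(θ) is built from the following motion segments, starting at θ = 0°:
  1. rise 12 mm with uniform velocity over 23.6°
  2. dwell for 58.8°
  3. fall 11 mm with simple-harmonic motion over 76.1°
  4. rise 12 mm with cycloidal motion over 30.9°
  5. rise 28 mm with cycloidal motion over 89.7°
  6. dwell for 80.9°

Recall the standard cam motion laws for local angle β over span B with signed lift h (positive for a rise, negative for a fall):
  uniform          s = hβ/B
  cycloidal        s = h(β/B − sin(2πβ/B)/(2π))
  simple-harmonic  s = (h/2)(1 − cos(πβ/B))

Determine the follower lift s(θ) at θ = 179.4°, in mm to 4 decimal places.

seg 1 [0°–23.6°] uniform, h=12: full span → s += 12 → s = 12.0000
seg 2 [23.6°–82.4°] dwell: s stays 12.0000
seg 3 [82.4°–158.5°] simple-harmonic, h=-11: full span → s += -11 → s = 1.0000
seg 4 [158.5°–189.4°] cycloidal, h=12: θ=179.4° here. β=20.9, B=30.9. 12·(0.6764 − sin(2π·0.6764)/(2π)) = 9.8256 → s = 10.8256

10.8256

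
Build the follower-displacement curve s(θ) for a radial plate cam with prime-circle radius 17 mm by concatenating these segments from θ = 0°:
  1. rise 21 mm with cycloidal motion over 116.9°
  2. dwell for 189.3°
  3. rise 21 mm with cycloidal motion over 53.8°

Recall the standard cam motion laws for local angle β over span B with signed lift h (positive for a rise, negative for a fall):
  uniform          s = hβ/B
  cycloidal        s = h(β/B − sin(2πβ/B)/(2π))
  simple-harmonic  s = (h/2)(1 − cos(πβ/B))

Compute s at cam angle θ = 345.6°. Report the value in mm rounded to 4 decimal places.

seg 1 [0°–116.9°] cycloidal, h=21: full span → s += 21 → s = 21.0000
seg 2 [116.9°–306.2°] dwell: s stays 21.0000
seg 3 [306.2°–360°] cycloidal, h=21: θ=345.6° here. β=39.4, B=53.8. 21·(0.7323 − sin(2π·0.7323)/(2π)) = 18.7009 → s = 39.7009

39.7009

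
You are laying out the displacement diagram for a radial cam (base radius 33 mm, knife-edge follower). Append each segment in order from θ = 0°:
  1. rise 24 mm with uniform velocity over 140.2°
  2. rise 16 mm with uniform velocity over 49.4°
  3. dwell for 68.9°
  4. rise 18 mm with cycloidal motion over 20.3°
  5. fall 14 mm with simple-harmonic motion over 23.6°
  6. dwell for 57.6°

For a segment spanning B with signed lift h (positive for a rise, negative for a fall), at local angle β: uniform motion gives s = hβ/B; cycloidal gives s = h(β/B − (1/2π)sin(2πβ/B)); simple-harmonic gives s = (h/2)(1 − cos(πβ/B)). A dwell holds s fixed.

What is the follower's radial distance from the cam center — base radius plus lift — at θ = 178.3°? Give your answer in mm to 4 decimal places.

seg 1 [0°–140.2°] uniform, h=24: full span → s += 24 → s = 24.0000
seg 2 [140.2°–189.6°] uniform, h=16: θ=178.3° here. β=38.1, B=49.4. 16·38.1/49.4 = 12.3401 → s = 36.3401
radial distance = base radius + s = 33 + 36.3401 = 69.3401

69.3401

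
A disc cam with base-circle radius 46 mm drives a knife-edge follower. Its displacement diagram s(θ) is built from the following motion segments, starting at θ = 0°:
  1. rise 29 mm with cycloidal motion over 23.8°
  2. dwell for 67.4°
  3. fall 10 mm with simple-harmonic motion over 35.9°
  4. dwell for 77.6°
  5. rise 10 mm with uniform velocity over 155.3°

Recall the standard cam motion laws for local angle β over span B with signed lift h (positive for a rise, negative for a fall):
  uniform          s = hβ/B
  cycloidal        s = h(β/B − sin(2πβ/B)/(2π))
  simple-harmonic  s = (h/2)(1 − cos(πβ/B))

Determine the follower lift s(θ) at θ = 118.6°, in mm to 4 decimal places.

seg 1 [0°–23.8°] cycloidal, h=29: full span → s += 29 → s = 29.0000
seg 2 [23.8°–91.2°] dwell: s stays 29.0000
seg 3 [91.2°–127.1°] simple-harmonic, h=-10: θ=118.6° here. β=27.4, B=35.9. -10/2·(1 − cos(π·0.7632)) = -8.6794 → s = 20.3206

20.3206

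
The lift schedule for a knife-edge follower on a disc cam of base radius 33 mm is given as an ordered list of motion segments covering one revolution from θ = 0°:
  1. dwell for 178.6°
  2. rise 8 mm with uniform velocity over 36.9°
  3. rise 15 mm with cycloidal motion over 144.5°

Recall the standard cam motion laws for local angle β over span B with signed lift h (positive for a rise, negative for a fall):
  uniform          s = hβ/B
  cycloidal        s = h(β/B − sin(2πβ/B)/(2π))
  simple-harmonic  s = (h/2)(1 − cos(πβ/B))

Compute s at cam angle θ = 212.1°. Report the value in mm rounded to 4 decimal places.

seg 1 [0°–178.6°] dwell: s stays 0.0000
seg 2 [178.6°–215.5°] uniform, h=8: θ=212.1° here. β=33.5, B=36.9. 8·33.5/36.9 = 7.2629 → s = 7.2629

7.2629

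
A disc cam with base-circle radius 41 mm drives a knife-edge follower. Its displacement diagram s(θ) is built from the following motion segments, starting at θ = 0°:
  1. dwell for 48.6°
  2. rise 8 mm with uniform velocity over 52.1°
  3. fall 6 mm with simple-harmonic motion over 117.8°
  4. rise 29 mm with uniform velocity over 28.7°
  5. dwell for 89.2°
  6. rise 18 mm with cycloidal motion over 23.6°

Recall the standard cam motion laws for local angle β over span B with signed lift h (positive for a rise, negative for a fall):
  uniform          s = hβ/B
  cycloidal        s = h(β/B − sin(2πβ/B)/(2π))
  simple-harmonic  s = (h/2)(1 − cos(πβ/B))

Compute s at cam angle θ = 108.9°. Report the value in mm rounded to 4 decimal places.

seg 1 [0°–48.6°] dwell: s stays 0.0000
seg 2 [48.6°–100.7°] uniform, h=8: full span → s += 8 → s = 8.0000
seg 3 [100.7°–218.5°] simple-harmonic, h=-6: θ=108.9° here. β=8.2, B=117.8. -6/2·(1 − cos(π·0.0696)) = -0.0714 → s = 7.9286

7.9286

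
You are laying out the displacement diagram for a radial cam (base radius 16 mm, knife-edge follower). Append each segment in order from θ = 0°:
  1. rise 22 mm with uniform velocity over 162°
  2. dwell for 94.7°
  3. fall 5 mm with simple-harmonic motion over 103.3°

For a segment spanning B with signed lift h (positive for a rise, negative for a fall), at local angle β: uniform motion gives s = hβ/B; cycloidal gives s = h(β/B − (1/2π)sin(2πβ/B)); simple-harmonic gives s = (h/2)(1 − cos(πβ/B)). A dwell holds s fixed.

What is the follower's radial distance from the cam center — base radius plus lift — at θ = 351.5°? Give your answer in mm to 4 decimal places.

seg 1 [0°–162°] uniform, h=22: full span → s += 22 → s = 22.0000
seg 2 [162°–256.7°] dwell: s stays 22.0000
seg 3 [256.7°–360°] simple-harmonic, h=-5: θ=351.5° here. β=94.8, B=103.3. -5/2·(1 − cos(π·0.9177)) = -4.9169 → s = 17.0831
radial distance = base radius + s = 16 + 17.0831 = 33.0831

33.0831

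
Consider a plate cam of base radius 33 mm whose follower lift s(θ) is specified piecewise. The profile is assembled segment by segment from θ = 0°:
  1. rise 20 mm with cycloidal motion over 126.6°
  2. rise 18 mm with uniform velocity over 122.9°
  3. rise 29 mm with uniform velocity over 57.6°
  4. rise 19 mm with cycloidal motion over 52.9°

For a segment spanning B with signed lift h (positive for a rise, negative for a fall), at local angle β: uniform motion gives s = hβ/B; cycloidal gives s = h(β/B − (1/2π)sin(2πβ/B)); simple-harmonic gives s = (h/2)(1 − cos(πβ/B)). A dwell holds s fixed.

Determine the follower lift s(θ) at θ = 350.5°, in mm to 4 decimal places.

seg 1 [0°–126.6°] cycloidal, h=20: full span → s += 20 → s = 20.0000
seg 2 [126.6°–249.5°] uniform, h=18: full span → s += 18 → s = 38.0000
seg 3 [249.5°–307.1°] uniform, h=29: full span → s += 29 → s = 67.0000
seg 4 [307.1°–360°] cycloidal, h=19: θ=350.5° here. β=43.4, B=52.9. 19·(0.8204 − sin(2π·0.8204)/(2π)) = 18.3207 → s = 85.3207

85.3207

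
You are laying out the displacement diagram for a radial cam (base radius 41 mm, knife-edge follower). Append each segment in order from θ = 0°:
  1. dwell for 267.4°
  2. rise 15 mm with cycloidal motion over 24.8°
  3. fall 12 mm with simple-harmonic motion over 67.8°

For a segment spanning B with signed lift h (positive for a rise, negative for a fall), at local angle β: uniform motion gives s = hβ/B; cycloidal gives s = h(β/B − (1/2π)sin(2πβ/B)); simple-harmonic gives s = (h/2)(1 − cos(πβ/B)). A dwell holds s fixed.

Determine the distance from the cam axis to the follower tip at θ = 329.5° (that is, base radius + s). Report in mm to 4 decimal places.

seg 1 [0°–267.4°] dwell: s stays 0.0000
seg 2 [267.4°–292.2°] cycloidal, h=15: full span → s += 15 → s = 15.0000
seg 3 [292.2°–360°] simple-harmonic, h=-12: θ=329.5° here. β=37.3, B=67.8. -12/2·(1 − cos(π·0.5501)) = -6.9414 → s = 8.0586
radial distance = base radius + s = 41 + 8.0586 = 49.0586

49.0586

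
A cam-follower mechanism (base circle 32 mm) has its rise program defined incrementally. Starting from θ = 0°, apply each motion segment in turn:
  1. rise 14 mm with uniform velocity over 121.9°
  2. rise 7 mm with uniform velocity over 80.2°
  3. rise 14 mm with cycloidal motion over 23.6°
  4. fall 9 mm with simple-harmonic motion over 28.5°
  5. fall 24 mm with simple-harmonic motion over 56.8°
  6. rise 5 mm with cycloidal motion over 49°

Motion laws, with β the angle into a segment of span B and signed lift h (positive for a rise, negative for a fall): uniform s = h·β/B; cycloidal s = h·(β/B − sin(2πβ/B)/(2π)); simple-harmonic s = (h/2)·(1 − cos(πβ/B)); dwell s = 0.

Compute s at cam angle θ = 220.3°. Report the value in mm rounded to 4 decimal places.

seg 1 [0°–121.9°] uniform, h=14: full span → s += 14 → s = 14.0000
seg 2 [121.9°–202.1°] uniform, h=7: full span → s += 7 → s = 21.0000
seg 3 [202.1°–225.7°] cycloidal, h=14: θ=220.3° here. β=18.2, B=23.6. 14·(0.7712 − sin(2π·0.7712)/(2π)) = 13.0051 → s = 34.0051

34.0051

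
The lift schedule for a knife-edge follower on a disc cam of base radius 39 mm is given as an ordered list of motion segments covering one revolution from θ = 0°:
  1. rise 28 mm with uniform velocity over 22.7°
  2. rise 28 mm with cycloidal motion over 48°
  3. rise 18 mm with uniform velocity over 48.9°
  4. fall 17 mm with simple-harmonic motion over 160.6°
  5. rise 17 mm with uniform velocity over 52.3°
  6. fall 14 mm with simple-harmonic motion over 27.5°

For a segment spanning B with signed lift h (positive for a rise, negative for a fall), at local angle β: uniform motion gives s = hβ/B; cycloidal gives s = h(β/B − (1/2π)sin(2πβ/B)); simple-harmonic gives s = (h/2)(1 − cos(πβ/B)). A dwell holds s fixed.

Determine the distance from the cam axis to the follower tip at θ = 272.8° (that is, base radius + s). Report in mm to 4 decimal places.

seg 1 [0°–22.7°] uniform, h=28: full span → s += 28 → s = 28.0000
seg 2 [22.7°–70.7°] cycloidal, h=28: full span → s += 28 → s = 56.0000
seg 3 [70.7°–119.6°] uniform, h=18: full span → s += 18 → s = 74.0000
seg 4 [119.6°–280.2°] simple-harmonic, h=-17: θ=272.8° here. β=153.2, B=160.6. -17/2·(1 − cos(π·0.9539)) = -16.9111 → s = 57.0889
radial distance = base radius + s = 39 + 57.0889 = 96.0889

96.0889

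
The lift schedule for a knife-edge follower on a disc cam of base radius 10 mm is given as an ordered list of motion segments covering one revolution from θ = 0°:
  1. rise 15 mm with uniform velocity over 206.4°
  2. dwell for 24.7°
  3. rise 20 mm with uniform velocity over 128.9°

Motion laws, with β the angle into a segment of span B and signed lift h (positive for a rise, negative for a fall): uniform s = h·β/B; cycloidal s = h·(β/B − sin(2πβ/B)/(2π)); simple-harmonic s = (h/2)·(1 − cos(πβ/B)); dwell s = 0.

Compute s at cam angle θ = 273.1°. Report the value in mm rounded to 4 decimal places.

seg 1 [0°–206.4°] uniform, h=15: full span → s += 15 → s = 15.0000
seg 2 [206.4°–231.1°] dwell: s stays 15.0000
seg 3 [231.1°–360°] uniform, h=20: θ=273.1° here. β=42, B=128.9. 20·42/128.9 = 6.5167 → s = 21.5167

21.5167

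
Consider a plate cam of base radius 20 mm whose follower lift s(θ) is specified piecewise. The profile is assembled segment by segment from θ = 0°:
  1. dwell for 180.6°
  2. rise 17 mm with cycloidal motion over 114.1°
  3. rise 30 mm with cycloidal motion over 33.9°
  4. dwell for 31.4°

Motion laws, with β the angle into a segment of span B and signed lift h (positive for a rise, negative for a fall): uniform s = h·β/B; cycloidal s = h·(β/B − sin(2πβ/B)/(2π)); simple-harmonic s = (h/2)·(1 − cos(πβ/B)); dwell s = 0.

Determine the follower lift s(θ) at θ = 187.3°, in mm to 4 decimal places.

seg 1 [0°–180.6°] dwell: s stays 0.0000
seg 2 [180.6°–294.7°] cycloidal, h=17: θ=187.3° here. β=6.7, B=114.1. 17·(0.0587 − sin(2π·0.0587)/(2π)) = 0.0225 → s = 0.0225

0.0225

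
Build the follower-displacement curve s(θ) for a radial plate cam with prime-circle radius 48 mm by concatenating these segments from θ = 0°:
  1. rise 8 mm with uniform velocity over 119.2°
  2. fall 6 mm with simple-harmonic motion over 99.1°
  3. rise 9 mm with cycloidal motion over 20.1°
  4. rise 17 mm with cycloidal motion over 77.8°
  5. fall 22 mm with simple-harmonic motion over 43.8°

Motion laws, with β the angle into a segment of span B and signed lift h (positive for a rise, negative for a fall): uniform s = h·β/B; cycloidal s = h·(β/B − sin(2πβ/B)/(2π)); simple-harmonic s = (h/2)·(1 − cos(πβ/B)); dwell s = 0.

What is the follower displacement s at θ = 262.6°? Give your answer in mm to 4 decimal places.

seg 1 [0°–119.2°] uniform, h=8: full span → s += 8 → s = 8.0000
seg 2 [119.2°–218.3°] simple-harmonic, h=-6: full span → s += -6 → s = 2.0000
seg 3 [218.3°–238.4°] cycloidal, h=9: full span → s += 9 → s = 11.0000
seg 4 [238.4°–316.2°] cycloidal, h=17: θ=262.6° here. β=24.2, B=77.8. 17·(0.3111 − sin(2π·0.3111)/(2π)) = 2.7789 → s = 13.7789

13.7789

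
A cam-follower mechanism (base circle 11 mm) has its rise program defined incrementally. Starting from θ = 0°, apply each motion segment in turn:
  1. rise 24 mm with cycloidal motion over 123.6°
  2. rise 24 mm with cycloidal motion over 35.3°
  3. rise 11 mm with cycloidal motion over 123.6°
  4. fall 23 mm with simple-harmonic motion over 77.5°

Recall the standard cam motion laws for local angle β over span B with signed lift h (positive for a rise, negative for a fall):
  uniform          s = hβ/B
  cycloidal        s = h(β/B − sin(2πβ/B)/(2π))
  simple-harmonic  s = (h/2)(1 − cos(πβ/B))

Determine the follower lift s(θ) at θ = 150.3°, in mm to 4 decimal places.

seg 1 [0°–123.6°] cycloidal, h=24: full span → s += 24 → s = 24.0000
seg 2 [123.6°–158.9°] cycloidal, h=24: θ=150.3° here. β=26.7, B=35.3. 24·(0.7564 − sin(2π·0.7564)/(2π)) = 21.9696 → s = 45.9696

45.9696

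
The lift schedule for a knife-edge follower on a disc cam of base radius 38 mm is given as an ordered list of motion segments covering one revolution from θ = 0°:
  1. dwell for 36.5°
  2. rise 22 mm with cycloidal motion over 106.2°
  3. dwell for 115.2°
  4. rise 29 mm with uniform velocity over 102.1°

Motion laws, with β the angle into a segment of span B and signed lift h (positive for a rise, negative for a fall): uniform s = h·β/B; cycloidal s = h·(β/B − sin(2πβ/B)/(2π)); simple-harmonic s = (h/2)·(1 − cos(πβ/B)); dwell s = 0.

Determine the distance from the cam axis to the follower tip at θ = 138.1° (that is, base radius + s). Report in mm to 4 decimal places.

seg 1 [0°–36.5°] dwell: s stays 0.0000
seg 2 [36.5°–142.7°] cycloidal, h=22: θ=138.1° here. β=101.6, B=106.2. 22·(0.9567 − sin(2π·0.9567)/(2π)) = 21.9883 → s = 21.9883
radial distance = base radius + s = 38 + 21.9883 = 59.9883

59.9883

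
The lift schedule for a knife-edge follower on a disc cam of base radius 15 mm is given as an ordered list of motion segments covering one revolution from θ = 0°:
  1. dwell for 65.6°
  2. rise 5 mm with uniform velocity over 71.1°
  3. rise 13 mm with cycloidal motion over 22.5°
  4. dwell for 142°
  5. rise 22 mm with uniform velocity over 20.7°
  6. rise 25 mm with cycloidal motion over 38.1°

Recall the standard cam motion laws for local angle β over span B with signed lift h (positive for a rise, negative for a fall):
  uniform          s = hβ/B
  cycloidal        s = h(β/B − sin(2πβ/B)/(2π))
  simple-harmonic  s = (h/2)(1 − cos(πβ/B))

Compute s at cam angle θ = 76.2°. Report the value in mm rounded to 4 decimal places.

seg 1 [0°–65.6°] dwell: s stays 0.0000
seg 2 [65.6°–136.7°] uniform, h=5: θ=76.2° here. β=10.6, B=71.1. 5·10.6/71.1 = 0.7454 → s = 0.7454

0.7454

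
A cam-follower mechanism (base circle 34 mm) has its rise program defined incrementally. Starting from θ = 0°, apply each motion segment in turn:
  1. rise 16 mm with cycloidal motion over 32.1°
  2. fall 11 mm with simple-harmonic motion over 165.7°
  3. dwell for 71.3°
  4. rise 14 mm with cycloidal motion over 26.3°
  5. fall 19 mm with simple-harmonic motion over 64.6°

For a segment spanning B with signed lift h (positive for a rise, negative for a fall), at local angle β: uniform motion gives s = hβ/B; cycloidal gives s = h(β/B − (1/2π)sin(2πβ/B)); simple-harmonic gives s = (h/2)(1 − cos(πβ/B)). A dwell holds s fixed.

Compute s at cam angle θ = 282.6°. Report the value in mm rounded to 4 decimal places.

seg 1 [0°–32.1°] cycloidal, h=16: full span → s += 16 → s = 16.0000
seg 2 [32.1°–197.8°] simple-harmonic, h=-11: full span → s += -11 → s = 5.0000
seg 3 [197.8°–269.1°] dwell: s stays 5.0000
seg 4 [269.1°–295.4°] cycloidal, h=14: θ=282.6° here. β=13.5, B=26.3. 14·(0.5133 − sin(2π·0.5133)/(2π)) = 7.3724 → s = 12.3724

12.3724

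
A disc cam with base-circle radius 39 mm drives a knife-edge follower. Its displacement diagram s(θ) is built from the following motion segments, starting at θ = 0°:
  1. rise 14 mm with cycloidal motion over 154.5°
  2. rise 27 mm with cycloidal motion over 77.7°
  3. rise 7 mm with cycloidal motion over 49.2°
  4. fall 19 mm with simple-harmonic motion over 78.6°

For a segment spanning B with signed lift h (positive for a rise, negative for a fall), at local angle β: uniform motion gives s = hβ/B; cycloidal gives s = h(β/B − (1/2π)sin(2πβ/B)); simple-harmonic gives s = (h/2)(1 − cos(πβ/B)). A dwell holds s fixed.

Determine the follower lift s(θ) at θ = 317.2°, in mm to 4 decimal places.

seg 1 [0°–154.5°] cycloidal, h=14: full span → s += 14 → s = 14.0000
seg 2 [154.5°–232.2°] cycloidal, h=27: full span → s += 27 → s = 41.0000
seg 3 [232.2°–281.4°] cycloidal, h=7: full span → s += 7 → s = 48.0000
seg 4 [281.4°–360°] simple-harmonic, h=-19: θ=317.2° here. β=35.8, B=78.6. -19/2·(1 − cos(π·0.4555)) = -8.1753 → s = 39.8247

39.8247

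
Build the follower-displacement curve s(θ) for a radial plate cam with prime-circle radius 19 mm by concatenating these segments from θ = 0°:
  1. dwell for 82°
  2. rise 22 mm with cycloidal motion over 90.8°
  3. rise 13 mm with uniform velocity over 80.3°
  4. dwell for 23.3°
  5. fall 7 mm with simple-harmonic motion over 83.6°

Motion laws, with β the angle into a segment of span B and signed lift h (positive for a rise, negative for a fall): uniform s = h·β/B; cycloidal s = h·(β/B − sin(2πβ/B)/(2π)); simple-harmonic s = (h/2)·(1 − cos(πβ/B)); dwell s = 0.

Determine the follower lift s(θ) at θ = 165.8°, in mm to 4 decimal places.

seg 1 [0°–82°] dwell: s stays 0.0000
seg 2 [82°–172.8°] cycloidal, h=22: θ=165.8° here. β=83.8, B=90.8. 22·(0.9229 − sin(2π·0.9229)/(2π)) = 21.9345 → s = 21.9345

21.9345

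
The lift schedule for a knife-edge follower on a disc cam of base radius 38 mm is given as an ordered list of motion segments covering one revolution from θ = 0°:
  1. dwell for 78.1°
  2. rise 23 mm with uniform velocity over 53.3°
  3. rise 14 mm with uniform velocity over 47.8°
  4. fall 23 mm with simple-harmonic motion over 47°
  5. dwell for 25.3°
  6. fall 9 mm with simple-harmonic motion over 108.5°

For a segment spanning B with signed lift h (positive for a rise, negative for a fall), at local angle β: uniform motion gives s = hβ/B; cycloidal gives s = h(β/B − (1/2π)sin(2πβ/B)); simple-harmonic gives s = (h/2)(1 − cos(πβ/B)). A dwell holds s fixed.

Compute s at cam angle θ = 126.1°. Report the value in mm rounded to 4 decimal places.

seg 1 [0°–78.1°] dwell: s stays 0.0000
seg 2 [78.1°–131.4°] uniform, h=23: θ=126.1° here. β=48, B=53.3. 23·48/53.3 = 20.7129 → s = 20.7129

20.7129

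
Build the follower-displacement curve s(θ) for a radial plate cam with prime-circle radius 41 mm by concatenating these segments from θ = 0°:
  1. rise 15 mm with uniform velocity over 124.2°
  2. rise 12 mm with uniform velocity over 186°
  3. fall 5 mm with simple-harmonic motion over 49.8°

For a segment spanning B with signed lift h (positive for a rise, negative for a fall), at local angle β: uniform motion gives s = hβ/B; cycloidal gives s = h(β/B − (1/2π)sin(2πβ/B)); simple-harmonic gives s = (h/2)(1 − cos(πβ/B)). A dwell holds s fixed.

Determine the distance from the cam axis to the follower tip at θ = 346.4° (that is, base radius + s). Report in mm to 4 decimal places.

seg 1 [0°–124.2°] uniform, h=15: full span → s += 15 → s = 15.0000
seg 2 [124.2°–310.2°] uniform, h=12: full span → s += 12 → s = 27.0000
seg 3 [310.2°–360°] simple-harmonic, h=-5: θ=346.4° here. β=36.2, B=49.8. -5/2·(1 − cos(π·0.7269)) = -4.1350 → s = 22.8650
radial distance = base radius + s = 41 + 22.8650 = 63.8650

63.8650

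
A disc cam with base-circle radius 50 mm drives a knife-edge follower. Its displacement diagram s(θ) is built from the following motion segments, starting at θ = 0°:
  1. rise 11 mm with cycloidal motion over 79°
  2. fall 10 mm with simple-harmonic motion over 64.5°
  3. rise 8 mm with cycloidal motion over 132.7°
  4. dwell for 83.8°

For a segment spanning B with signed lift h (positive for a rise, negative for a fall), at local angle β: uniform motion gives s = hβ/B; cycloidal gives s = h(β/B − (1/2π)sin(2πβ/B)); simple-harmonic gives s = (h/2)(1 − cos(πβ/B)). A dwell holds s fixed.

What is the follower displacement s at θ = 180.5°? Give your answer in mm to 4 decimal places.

seg 1 [0°–79°] cycloidal, h=11: full span → s += 11 → s = 11.0000
seg 2 [79°–143.5°] simple-harmonic, h=-10: full span → s += -10 → s = 1.0000
seg 3 [143.5°–276.2°] cycloidal, h=8: θ=180.5° here. β=37, B=132.7. 8·(0.2788 − sin(2π·0.2788)/(2π)) = 0.9782 → s = 1.9782

1.9782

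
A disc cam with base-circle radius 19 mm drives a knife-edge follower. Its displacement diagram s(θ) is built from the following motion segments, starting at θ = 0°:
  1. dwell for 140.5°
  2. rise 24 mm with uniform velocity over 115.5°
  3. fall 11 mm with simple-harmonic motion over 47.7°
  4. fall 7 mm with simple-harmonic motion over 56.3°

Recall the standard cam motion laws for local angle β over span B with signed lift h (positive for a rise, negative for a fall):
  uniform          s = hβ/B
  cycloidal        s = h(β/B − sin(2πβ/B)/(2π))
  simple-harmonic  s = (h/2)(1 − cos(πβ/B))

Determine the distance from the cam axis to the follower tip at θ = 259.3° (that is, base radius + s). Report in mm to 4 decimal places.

seg 1 [0°–140.5°] dwell: s stays 0.0000
seg 2 [140.5°–256°] uniform, h=24: full span → s += 24 → s = 24.0000
seg 3 [256°–303.7°] simple-harmonic, h=-11: θ=259.3° here. β=3.3, B=47.7. -11/2·(1 − cos(π·0.0692)) = -0.1294 → s = 23.8706
radial distance = base radius + s = 19 + 23.8706 = 42.8706

42.8706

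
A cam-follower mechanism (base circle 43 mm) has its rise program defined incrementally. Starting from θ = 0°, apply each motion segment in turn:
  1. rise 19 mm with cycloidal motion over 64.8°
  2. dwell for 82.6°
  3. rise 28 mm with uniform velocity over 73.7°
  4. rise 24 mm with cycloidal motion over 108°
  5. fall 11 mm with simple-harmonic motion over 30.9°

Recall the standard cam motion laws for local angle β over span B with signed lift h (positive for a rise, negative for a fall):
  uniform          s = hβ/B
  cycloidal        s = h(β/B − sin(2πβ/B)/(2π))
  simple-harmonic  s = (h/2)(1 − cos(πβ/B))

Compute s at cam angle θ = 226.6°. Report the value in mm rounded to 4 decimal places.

seg 1 [0°–64.8°] cycloidal, h=19: full span → s += 19 → s = 19.0000
seg 2 [64.8°–147.4°] dwell: s stays 19.0000
seg 3 [147.4°–221.1°] uniform, h=28: full span → s += 28 → s = 47.0000
seg 4 [221.1°–329.1°] cycloidal, h=24: θ=226.6° here. β=5.5, B=108. 24·(0.0509 − sin(2π·0.0509)/(2π)) = 0.0207 → s = 47.0207

47.0207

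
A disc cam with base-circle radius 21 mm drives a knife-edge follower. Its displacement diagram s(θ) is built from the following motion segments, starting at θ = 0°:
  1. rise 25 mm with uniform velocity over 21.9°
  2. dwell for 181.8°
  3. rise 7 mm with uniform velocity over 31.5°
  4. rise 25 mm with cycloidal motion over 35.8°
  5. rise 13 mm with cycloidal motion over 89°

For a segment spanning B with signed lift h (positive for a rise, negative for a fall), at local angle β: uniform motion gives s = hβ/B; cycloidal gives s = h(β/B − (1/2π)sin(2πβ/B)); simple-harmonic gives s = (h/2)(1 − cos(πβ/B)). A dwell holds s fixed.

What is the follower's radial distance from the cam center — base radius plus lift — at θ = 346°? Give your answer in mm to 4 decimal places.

seg 1 [0°–21.9°] uniform, h=25: full span → s += 25 → s = 25.0000
seg 2 [21.9°–203.7°] dwell: s stays 25.0000
seg 3 [203.7°–235.2°] uniform, h=7: full span → s += 7 → s = 32.0000
seg 4 [235.2°–271°] cycloidal, h=25: full span → s += 25 → s = 57.0000
seg 5 [271°–360°] cycloidal, h=13: θ=346° here. β=75, B=89. 13·(0.8427 − sin(2π·0.8427)/(2π)) = 12.6829 → s = 69.6829
radial distance = base radius + s = 21 + 69.6829 = 90.6829

90.6829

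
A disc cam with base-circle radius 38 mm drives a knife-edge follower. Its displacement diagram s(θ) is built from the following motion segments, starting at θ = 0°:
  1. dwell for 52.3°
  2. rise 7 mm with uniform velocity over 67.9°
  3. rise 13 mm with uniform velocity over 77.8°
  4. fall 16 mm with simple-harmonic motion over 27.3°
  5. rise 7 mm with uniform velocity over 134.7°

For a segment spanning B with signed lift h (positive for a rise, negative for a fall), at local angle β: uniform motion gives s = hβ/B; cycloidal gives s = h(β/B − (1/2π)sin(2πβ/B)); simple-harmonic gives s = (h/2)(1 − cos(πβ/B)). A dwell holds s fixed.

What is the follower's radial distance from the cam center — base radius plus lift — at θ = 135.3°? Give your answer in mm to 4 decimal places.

seg 1 [0°–52.3°] dwell: s stays 0.0000
seg 2 [52.3°–120.2°] uniform, h=7: full span → s += 7 → s = 7.0000
seg 3 [120.2°–198°] uniform, h=13: θ=135.3° here. β=15.1, B=77.8. 13·15.1/77.8 = 2.5231 → s = 9.5231
radial distance = base radius + s = 38 + 9.5231 = 47.5231

47.5231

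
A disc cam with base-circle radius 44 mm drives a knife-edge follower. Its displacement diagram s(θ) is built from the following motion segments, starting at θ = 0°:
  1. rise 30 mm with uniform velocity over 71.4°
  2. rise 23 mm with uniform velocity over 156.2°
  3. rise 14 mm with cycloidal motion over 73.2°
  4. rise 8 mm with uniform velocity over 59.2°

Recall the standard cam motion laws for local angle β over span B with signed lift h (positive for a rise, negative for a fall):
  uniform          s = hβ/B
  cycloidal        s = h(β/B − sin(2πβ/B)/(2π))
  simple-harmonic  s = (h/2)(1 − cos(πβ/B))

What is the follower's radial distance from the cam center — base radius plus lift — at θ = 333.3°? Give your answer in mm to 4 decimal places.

seg 1 [0°–71.4°] uniform, h=30: full span → s += 30 → s = 30.0000
seg 2 [71.4°–227.6°] uniform, h=23: full span → s += 23 → s = 53.0000
seg 3 [227.6°–300.8°] cycloidal, h=14: full span → s += 14 → s = 67.0000
seg 4 [300.8°–360°] uniform, h=8: θ=333.3° here. β=32.5, B=59.2. 8·32.5/59.2 = 4.3919 → s = 71.3919
radial distance = base radius + s = 44 + 71.3919 = 115.3919

115.3919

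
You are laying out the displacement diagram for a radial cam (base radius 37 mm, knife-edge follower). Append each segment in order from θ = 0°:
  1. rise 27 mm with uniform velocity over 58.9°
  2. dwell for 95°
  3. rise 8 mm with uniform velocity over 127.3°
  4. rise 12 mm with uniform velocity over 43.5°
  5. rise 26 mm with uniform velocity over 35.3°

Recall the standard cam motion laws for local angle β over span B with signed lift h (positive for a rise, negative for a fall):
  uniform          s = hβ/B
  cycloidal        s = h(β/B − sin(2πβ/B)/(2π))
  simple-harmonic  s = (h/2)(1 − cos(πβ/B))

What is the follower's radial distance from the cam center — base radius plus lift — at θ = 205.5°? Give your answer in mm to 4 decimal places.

seg 1 [0°–58.9°] uniform, h=27: full span → s += 27 → s = 27.0000
seg 2 [58.9°–153.9°] dwell: s stays 27.0000
seg 3 [153.9°–281.2°] uniform, h=8: θ=205.5° here. β=51.6, B=127.3. 8·51.6/127.3 = 3.2427 → s = 30.2427
radial distance = base radius + s = 37 + 30.2427 = 67.2427

67.2427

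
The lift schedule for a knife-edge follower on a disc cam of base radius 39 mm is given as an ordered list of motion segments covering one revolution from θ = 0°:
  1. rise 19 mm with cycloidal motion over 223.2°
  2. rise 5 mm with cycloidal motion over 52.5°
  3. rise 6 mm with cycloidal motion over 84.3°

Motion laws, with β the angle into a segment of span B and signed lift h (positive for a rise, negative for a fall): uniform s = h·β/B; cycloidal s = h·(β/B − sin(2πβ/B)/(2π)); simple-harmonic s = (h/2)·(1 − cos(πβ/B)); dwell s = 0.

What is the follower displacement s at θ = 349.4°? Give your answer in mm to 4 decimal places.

seg 1 [0°–223.2°] cycloidal, h=19: full span → s += 19 → s = 19.0000
seg 2 [223.2°–275.7°] cycloidal, h=5: full span → s += 5 → s = 24.0000
seg 3 [275.7°–360°] cycloidal, h=6: θ=349.4° here. β=73.7, B=84.3. 6·(0.8743 − sin(2π·0.8743)/(2π)) = 5.9239 → s = 29.9239

29.9239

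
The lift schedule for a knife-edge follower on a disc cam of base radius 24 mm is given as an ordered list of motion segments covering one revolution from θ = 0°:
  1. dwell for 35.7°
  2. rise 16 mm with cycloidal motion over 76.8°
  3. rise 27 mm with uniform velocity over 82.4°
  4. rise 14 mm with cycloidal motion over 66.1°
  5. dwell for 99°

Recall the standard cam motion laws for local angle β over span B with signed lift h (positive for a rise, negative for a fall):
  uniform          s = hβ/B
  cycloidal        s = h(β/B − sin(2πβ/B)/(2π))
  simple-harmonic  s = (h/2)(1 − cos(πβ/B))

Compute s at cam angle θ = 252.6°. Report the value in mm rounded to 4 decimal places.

seg 1 [0°–35.7°] dwell: s stays 0.0000
seg 2 [35.7°–112.5°] cycloidal, h=16: full span → s += 16 → s = 16.0000
seg 3 [112.5°–194.9°] uniform, h=27: full span → s += 27 → s = 43.0000
seg 4 [194.9°–261°] cycloidal, h=14: θ=252.6° here. β=57.7, B=66.1. 14·(0.8729 − sin(2π·0.8729)/(2π)) = 13.8169 → s = 56.8169

56.8169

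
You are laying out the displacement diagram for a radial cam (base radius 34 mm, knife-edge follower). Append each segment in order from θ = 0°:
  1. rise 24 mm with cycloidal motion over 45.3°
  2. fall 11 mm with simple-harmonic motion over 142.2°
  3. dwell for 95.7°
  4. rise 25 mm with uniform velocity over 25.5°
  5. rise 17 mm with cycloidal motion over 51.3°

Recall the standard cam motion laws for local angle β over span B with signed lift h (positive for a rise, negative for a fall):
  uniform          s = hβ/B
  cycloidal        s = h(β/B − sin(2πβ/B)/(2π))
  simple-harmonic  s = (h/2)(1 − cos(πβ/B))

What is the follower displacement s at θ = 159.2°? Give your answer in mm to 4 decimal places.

seg 1 [0°–45.3°] cycloidal, h=24: full span → s += 24 → s = 24.0000
seg 2 [45.3°–187.5°] simple-harmonic, h=-11: θ=159.2° here. β=113.9, B=142.2. -11/2·(1 − cos(π·0.8010)) = -9.9596 → s = 14.0404

14.0404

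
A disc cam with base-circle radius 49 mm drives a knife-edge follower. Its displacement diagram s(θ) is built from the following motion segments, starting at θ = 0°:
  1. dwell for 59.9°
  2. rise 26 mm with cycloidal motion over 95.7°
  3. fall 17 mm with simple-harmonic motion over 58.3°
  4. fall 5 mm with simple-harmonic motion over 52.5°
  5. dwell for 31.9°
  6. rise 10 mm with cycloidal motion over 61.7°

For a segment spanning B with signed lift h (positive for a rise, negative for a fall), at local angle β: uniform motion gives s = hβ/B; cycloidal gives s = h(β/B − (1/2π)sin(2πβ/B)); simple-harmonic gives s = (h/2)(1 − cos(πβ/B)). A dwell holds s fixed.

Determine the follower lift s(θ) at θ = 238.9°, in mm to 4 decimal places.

seg 1 [0°–59.9°] dwell: s stays 0.0000
seg 2 [59.9°–155.6°] cycloidal, h=26: full span → s += 26 → s = 26.0000
seg 3 [155.6°–213.9°] simple-harmonic, h=-17: full span → s += -17 → s = 9.0000
seg 4 [213.9°–266.4°] simple-harmonic, h=-5: θ=238.9° here. β=25, B=52.5. -5/2·(1 − cos(π·0.4762)) = -2.3132 → s = 6.6868

6.6868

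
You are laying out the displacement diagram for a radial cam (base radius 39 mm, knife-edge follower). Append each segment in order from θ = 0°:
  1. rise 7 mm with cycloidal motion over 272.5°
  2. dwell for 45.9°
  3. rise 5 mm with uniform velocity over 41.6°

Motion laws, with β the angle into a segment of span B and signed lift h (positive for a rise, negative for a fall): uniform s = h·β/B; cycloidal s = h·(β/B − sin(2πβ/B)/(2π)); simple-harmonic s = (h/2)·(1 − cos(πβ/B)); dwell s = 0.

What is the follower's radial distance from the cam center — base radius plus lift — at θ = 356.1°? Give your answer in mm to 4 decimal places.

seg 1 [0°–272.5°] cycloidal, h=7: full span → s += 7 → s = 7.0000
seg 2 [272.5°–318.4°] dwell: s stays 7.0000
seg 3 [318.4°–360°] uniform, h=5: θ=356.1° here. β=37.7, B=41.6. 5·37.7/41.6 = 4.5313 → s = 11.5313
radial distance = base radius + s = 39 + 11.5313 = 50.5313

50.5313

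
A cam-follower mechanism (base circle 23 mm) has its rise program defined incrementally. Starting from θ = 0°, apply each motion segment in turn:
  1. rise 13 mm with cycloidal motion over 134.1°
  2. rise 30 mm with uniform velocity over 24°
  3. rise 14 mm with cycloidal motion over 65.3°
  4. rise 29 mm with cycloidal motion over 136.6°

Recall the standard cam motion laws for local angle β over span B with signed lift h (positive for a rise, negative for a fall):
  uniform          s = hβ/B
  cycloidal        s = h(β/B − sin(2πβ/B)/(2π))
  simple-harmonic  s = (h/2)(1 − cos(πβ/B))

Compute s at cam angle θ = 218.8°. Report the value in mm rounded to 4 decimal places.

seg 1 [0°–134.1°] cycloidal, h=13: full span → s += 13 → s = 13.0000
seg 2 [134.1°–158.1°] uniform, h=30: full span → s += 30 → s = 43.0000
seg 3 [158.1°–223.4°] cycloidal, h=14: θ=218.8° here. β=60.7, B=65.3. 14·(0.9296 − sin(2π·0.9296)/(2π)) = 13.9681 → s = 56.9681

56.9681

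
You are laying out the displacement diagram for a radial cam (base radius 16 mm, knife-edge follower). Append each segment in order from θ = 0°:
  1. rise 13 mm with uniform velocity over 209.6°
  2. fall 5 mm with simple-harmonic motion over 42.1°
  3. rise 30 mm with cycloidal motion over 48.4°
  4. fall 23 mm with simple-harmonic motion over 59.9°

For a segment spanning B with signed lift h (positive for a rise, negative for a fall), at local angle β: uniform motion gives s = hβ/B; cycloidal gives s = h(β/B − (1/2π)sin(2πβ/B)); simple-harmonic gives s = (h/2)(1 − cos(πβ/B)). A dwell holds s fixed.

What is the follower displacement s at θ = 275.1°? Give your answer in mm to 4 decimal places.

seg 1 [0°–209.6°] uniform, h=13: full span → s += 13 → s = 13.0000
seg 2 [209.6°–251.7°] simple-harmonic, h=-5: full span → s += -5 → s = 8.0000
seg 3 [251.7°–300.1°] cycloidal, h=30: θ=275.1° here. β=23.4, B=48.4. 30·(0.4835 − sin(2π·0.4835)/(2π)) = 14.0092 → s = 22.0092

22.0092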